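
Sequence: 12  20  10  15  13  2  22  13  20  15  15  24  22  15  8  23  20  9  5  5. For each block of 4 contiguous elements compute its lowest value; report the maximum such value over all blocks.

15

(12, 20, 10, 15) → min 10
(20, 10, 15, 13) → min 10
(10, 15, 13, 2) → min 2
(15, 13, 2, 22) → min 2
(13, 2, 22, 13) → min 2
(2, 22, 13, 20) → min 2
(22, 13, 20, 15) → min 13
(13, 20, 15, 15) → min 13
(20, 15, 15, 24) → min 15
(15, 15, 24, 22) → min 15
(15, 24, 22, 15) → min 15
(24, 22, 15, 8) → min 8
(22, 15, 8, 23) → min 8
(15, 8, 23, 20) → min 8
(8, 23, 20, 9) → min 8
(23, 20, 9, 5) → min 5
(20, 9, 5, 5) → min 5
Maximum of these is 15.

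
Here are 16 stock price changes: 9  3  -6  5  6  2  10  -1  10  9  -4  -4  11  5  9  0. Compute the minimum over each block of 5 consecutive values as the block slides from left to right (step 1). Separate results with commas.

Sliding a size-5 window across the 16 values:
[9, 3, -6, 5, 6] → min -6
[3, -6, 5, 6, 2] → min -6
[-6, 5, 6, 2, 10] → min -6
[5, 6, 2, 10, -1] → min -1
[6, 2, 10, -1, 10] → min -1
[2, 10, -1, 10, 9] → min -1
[10, -1, 10, 9, -4] → min -4
[-1, 10, 9, -4, -4] → min -4
[10, 9, -4, -4, 11] → min -4
[9, -4, -4, 11, 5] → min -4
[-4, -4, 11, 5, 9] → min -4
[-4, 11, 5, 9, 0] → min -4

-6, -6, -6, -1, -1, -1, -4, -4, -4, -4, -4, -4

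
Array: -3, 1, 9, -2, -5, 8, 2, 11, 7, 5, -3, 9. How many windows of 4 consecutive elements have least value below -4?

4

(-3, 1, 9, -2) → min -3
(1, 9, -2, -5) → min -5  < -4 ✓
(9, -2, -5, 8) → min -5  < -4 ✓
(-2, -5, 8, 2) → min -5  < -4 ✓
(-5, 8, 2, 11) → min -5  < -4 ✓
(8, 2, 11, 7) → min 2
(2, 11, 7, 5) → min 2
(11, 7, 5, -3) → min -3
(7, 5, -3, 9) → min -3
4 windows satisfy the condition.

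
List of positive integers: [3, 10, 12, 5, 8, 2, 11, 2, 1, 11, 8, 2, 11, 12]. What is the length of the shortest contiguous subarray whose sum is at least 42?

5

add 3: running sum 3 < 42
add 10: running sum 13 < 42
add 12: running sum 25 < 42
add 5: running sum 30 < 42
add 8: running sum 38 < 42
add 2: running sum 40 < 42
end 6: [10, 12, 5, 8, 2, 11] sum 48, len 6
end 7: [10, 12, 5, 8, 2, 11, 2] sum 50, len 7
end 8: [10, 12, 5, 8, 2, 11, 2, 1] sum 51, len 8
end 9: [12, 5, 8, 2, 11, 2, 1, 11] sum 52, len 8
end 10: [8, 2, 11, 2, 1, 11, 8] sum 43, len 7
end 11: [8, 2, 11, 2, 1, 11, 8, 2] sum 45, len 8
end 12: [11, 2, 1, 11, 8, 2, 11] sum 46, len 7
end 13: [11, 8, 2, 11, 12] sum 44, len 5
Shortest qualifying length: 5.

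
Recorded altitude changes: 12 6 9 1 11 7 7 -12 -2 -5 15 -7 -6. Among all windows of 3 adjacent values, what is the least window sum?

Window sums for each of the 11 positions:
12 6 9 → sum 27
6 9 1 → sum 16
9 1 11 → sum 21
1 11 7 → sum 19
11 7 7 → sum 25
7 7 -12 → sum 2
7 -12 -2 → sum -7
-12 -2 -5 → sum -19
-2 -5 15 → sum 8
-5 15 -7 → sum 3
15 -7 -6 → sum 2
Least of these is -19.

-19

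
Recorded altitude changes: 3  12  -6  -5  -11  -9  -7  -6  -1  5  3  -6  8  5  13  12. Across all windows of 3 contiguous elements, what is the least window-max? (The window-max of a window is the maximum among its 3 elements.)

-7

3 12 -6 → max 12
12 -6 -5 → max 12
-6 -5 -11 → max -5
-5 -11 -9 → max -5
-11 -9 -7 → max -7
-9 -7 -6 → max -6
-7 -6 -1 → max -1
-6 -1 5 → max 5
-1 5 3 → max 5
5 3 -6 → max 5
3 -6 8 → max 8
-6 8 5 → max 8
8 5 13 → max 13
5 13 12 → max 13
Least of these is -7.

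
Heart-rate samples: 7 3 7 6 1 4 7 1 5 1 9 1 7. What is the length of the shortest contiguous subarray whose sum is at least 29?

7

Extend right; whenever the sum reaches 29, record the length and shrink from the left:
add 7: running sum 7 < 29
add 3: running sum 10 < 29
add 7: running sum 17 < 29
add 6: running sum 23 < 29
add 1: running sum 24 < 29
add 4: running sum 28 < 29
end 6: [7, 3, 7, 6, 1, 4, 7] sum 35, len 7
end 7: [3, 7, 6, 1, 4, 7, 1] sum 29, len 7
end 8: [7, 6, 1, 4, 7, 1, 5] sum 31, len 7
end 9: [7, 6, 1, 4, 7, 1, 5, 1] sum 32, len 8
end 10: [6, 1, 4, 7, 1, 5, 1, 9] sum 34, len 8
end 11: [1, 4, 7, 1, 5, 1, 9, 1] sum 29, len 8
end 12: [7, 1, 5, 1, 9, 1, 7] sum 31, len 7
Shortest qualifying length: 7.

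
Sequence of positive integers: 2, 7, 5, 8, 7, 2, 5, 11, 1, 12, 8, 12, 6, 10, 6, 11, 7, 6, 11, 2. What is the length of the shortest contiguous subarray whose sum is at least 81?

Extend right; whenever the sum reaches 81, record the length and shrink from the left:
add 2: running sum 2 < 81
add 7: running sum 9 < 81
add 5: running sum 14 < 81
add 8: running sum 22 < 81
add 7: running sum 29 < 81
add 2: running sum 31 < 81
add 5: running sum 36 < 81
add 11: running sum 47 < 81
add 1: running sum 48 < 81
add 12: running sum 60 < 81
add 8: running sum 68 < 81
add 12: running sum 80 < 81
end 12: [7, 5, 8, 7, 2, 5, 11, 1, 12, 8, 12, 6] sum 84, len 12
end 13: [8, 7, 2, 5, 11, 1, 12, 8, 12, 6, 10] sum 82, len 11
end 14: [8, 7, 2, 5, 11, 1, 12, 8, 12, 6, 10, 6] sum 88, len 12
end 15: [5, 11, 1, 12, 8, 12, 6, 10, 6, 11] sum 82, len 10
end 16: [11, 1, 12, 8, 12, 6, 10, 6, 11, 7] sum 84, len 10
end 17: [11, 1, 12, 8, 12, 6, 10, 6, 11, 7, 6] sum 90, len 11
end 18: [12, 8, 12, 6, 10, 6, 11, 7, 6, 11] sum 89, len 10
end 19: [12, 8, 12, 6, 10, 6, 11, 7, 6, 11, 2] sum 91, len 11
Shortest qualifying length: 10.

10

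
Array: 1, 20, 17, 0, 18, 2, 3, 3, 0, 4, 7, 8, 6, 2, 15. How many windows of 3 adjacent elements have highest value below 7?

3

(1, 20, 17) → max 20
(20, 17, 0) → max 20
(17, 0, 18) → max 18
(0, 18, 2) → max 18
(18, 2, 3) → max 18
(2, 3, 3) → max 3  < 7 ✓
(3, 3, 0) → max 3  < 7 ✓
(3, 0, 4) → max 4  < 7 ✓
(0, 4, 7) → max 7
(4, 7, 8) → max 8
(7, 8, 6) → max 8
(8, 6, 2) → max 8
(6, 2, 15) → max 15
3 windows satisfy the condition.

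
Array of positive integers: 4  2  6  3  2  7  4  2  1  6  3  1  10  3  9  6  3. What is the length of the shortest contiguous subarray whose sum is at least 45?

add 4: running sum 4 < 45
add 2: running sum 6 < 45
add 6: running sum 12 < 45
add 3: running sum 15 < 45
add 2: running sum 17 < 45
add 7: running sum 24 < 45
add 4: running sum 28 < 45
add 2: running sum 30 < 45
add 1: running sum 31 < 45
add 6: running sum 37 < 45
add 3: running sum 40 < 45
add 1: running sum 41 < 45
add 10: shortest ending here [6, 3, 2, 7, 4, 2, 1, 6, 3, 1, 10] sum 45, len 11
add 3: shortest ending here [6, 3, 2, 7, 4, 2, 1, 6, 3, 1, 10, 3] sum 48, len 12
add 9: shortest ending here [7, 4, 2, 1, 6, 3, 1, 10, 3, 9] sum 46, len 10
add 6: shortest ending here [4, 2, 1, 6, 3, 1, 10, 3, 9, 6] sum 45, len 10
add 3: shortest ending here [4, 2, 1, 6, 3, 1, 10, 3, 9, 6, 3] sum 48, len 11
Shortest qualifying length: 10.

10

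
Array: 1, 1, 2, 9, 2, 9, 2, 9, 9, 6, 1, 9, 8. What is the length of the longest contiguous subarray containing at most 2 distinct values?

7

[1] 1 distinct, len 1
[1, 1] 1 distinct, len 2
[1, 1, 2] 2 distinct, len 3
[2, 9] 2 distinct, len 2
[2, 9, 2] 2 distinct, len 3
[2, 9, 2, 9] 2 distinct, len 4
[2, 9, 2, 9, 2] 2 distinct, len 5
[2, 9, 2, 9, 2, 9] 2 distinct, len 6
[2, 9, 2, 9, 2, 9, 9] 2 distinct, len 7
[9, 9, 6] 2 distinct, len 3
[6, 1] 2 distinct, len 2
[1, 9] 2 distinct, len 2
[9, 8] 2 distinct, len 2
Longest length with ≤2 distinct: 7.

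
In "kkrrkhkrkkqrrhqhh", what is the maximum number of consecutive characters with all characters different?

3

add k: [k] len 1
add k (repeat k, move left end past it): [k] len 1
add r: [k, r] len 2
add r (repeat r, move left end past it): [r] len 1
add k: [r, k] len 2
add h: [r, k, h] len 3
add k (repeat k, move left end past it): [h, k] len 2
add r: [h, k, r] len 3
add k (repeat k, move left end past it): [r, k] len 2
add k (repeat k, move left end past it): [k] len 1
add q: [k, q] len 2
add r: [k, q, r] len 3
add r (repeat r, move left end past it): [r] len 1
add h: [r, h] len 2
add q: [r, h, q] len 3
add h (repeat h, move left end past it): [q, h] len 2
add h (repeat h, move left end past it): [h] len 1
Longest all-distinct length: 3.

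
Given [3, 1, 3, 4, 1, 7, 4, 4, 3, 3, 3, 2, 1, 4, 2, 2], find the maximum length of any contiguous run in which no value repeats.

add 3: [3] len 1
add 1: [3, 1] len 2
add 3 (repeat 3, move left end past it): [1, 3] len 2
add 4: [1, 3, 4] len 3
add 1 (repeat 1, move left end past it): [3, 4, 1] len 3
add 7: [3, 4, 1, 7] len 4
add 4 (repeat 4, move left end past it): [1, 7, 4] len 3
add 4 (repeat 4, move left end past it): [4] len 1
add 3: [4, 3] len 2
add 3 (repeat 3, move left end past it): [3] len 1
add 3 (repeat 3, move left end past it): [3] len 1
add 2: [3, 2] len 2
add 1: [3, 2, 1] len 3
add 4: [3, 2, 1, 4] len 4
add 2 (repeat 2, move left end past it): [1, 4, 2] len 3
add 2 (repeat 2, move left end past it): [2] len 1
Longest all-distinct length: 4.

4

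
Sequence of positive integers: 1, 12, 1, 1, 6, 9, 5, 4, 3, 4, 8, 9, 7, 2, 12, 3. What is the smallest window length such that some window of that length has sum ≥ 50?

9

Extend right; whenever the sum reaches 50, record the length and shrink from the left:
add 1: running sum 1 < 50
add 12: running sum 13 < 50
add 1: running sum 14 < 50
add 1: running sum 15 < 50
add 6: running sum 21 < 50
add 9: running sum 30 < 50
add 5: running sum 35 < 50
add 4: running sum 39 < 50
add 3: running sum 42 < 50
add 4: running sum 46 < 50
end 10: [12, 1, 1, 6, 9, 5, 4, 3, 4, 8] sum 53, len 10
end 11: [1, 1, 6, 9, 5, 4, 3, 4, 8, 9] sum 50, len 10
end 12: [6, 9, 5, 4, 3, 4, 8, 9, 7] sum 55, len 9
end 13: [9, 5, 4, 3, 4, 8, 9, 7, 2] sum 51, len 9
end 14: [5, 4, 3, 4, 8, 9, 7, 2, 12] sum 54, len 9
end 15: [4, 3, 4, 8, 9, 7, 2, 12, 3] sum 52, len 9
Shortest qualifying length: 9.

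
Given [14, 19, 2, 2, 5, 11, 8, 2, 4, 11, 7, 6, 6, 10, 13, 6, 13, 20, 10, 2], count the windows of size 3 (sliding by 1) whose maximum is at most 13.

13

[14, 19, 2] → max 19
[19, 2, 2] → max 19
[2, 2, 5] → max 5  ≤ 13 ✓
[2, 5, 11] → max 11  ≤ 13 ✓
[5, 11, 8] → max 11  ≤ 13 ✓
[11, 8, 2] → max 11  ≤ 13 ✓
[8, 2, 4] → max 8  ≤ 13 ✓
[2, 4, 11] → max 11  ≤ 13 ✓
[4, 11, 7] → max 11  ≤ 13 ✓
[11, 7, 6] → max 11  ≤ 13 ✓
[7, 6, 6] → max 7  ≤ 13 ✓
[6, 6, 10] → max 10  ≤ 13 ✓
[6, 10, 13] → max 13  ≤ 13 ✓
[10, 13, 6] → max 13  ≤ 13 ✓
[13, 6, 13] → max 13  ≤ 13 ✓
[6, 13, 20] → max 20
[13, 20, 10] → max 20
[20, 10, 2] → max 20
13 windows satisfy the condition.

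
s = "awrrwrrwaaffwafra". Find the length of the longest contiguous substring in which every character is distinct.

4

[a] len 1
[a, w] len 2
[a, w, r] len 3
[r] len 1
[r, w] len 2
[w, r] len 2
[r] len 1
[r, w] len 2
[r, w, a] len 3
[a] len 1
[a, f] len 2
[f] len 1
[f, w] len 2
[f, w, a] len 3
[w, a, f] len 3
[w, a, f, r] len 4
[f, r, a] len 3
Longest all-distinct length: 4.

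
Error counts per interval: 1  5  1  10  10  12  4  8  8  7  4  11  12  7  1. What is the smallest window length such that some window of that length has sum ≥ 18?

2

add 1: running sum 1 < 18
add 5: running sum 6 < 18
add 1: running sum 7 < 18
add 10: running sum 17 < 18
end 4: [10, 10] sum 20, len 2
end 5: [10, 12] sum 22, len 2
end 6: [10, 12, 4] sum 26, len 3
end 7: [12, 4, 8] sum 24, len 3
end 8: [4, 8, 8] sum 20, len 3
end 9: [8, 8, 7] sum 23, len 3
end 10: [8, 7, 4] sum 19, len 3
end 11: [7, 4, 11] sum 22, len 3
end 12: [11, 12] sum 23, len 2
end 13: [12, 7] sum 19, len 2
end 14: [12, 7, 1] sum 20, len 3
Shortest qualifying length: 2.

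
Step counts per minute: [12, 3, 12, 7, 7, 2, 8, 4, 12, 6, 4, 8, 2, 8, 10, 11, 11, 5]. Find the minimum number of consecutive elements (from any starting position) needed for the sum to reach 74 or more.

10

Extend right; whenever the sum reaches 74, record the length and shrink from the left:
add 12: running sum 12 < 74
add 3: running sum 15 < 74
add 12: running sum 27 < 74
add 7: running sum 34 < 74
add 7: running sum 41 < 74
add 2: running sum 43 < 74
add 8: running sum 51 < 74
add 4: running sum 55 < 74
add 12: running sum 67 < 74
add 6: running sum 73 < 74
add 4: shortest ending here [12, 3, 12, 7, 7, 2, 8, 4, 12, 6, 4] sum 77, len 11
add 8: shortest ending here [12, 3, 12, 7, 7, 2, 8, 4, 12, 6, 4, 8] sum 85, len 12
add 2: shortest ending here [3, 12, 7, 7, 2, 8, 4, 12, 6, 4, 8, 2] sum 75, len 12
add 8: shortest ending here [12, 7, 7, 2, 8, 4, 12, 6, 4, 8, 2, 8] sum 80, len 12
add 10: shortest ending here [7, 7, 2, 8, 4, 12, 6, 4, 8, 2, 8, 10] sum 78, len 12
add 11: shortest ending here [2, 8, 4, 12, 6, 4, 8, 2, 8, 10, 11] sum 75, len 11
add 11: shortest ending here [4, 12, 6, 4, 8, 2, 8, 10, 11, 11] sum 76, len 10
add 5: shortest ending here [12, 6, 4, 8, 2, 8, 10, 11, 11, 5] sum 77, len 10
Shortest qualifying length: 10.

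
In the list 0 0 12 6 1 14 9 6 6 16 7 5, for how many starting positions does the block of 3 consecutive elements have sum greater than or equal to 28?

[0, 0, 12] → sum 12
[0, 12, 6] → sum 18
[12, 6, 1] → sum 19
[6, 1, 14] → sum 21
[1, 14, 9] → sum 24
[14, 9, 6] → sum 29  ≥ 28 ✓
[9, 6, 6] → sum 21
[6, 6, 16] → sum 28  ≥ 28 ✓
[6, 16, 7] → sum 29  ≥ 28 ✓
[16, 7, 5] → sum 28  ≥ 28 ✓
4 windows satisfy the condition.

4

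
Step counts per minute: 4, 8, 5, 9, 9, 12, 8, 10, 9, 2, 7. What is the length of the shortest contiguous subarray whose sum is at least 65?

8

add 4: running sum 4 < 65
add 8: running sum 12 < 65
add 5: running sum 17 < 65
add 9: running sum 26 < 65
add 9: running sum 35 < 65
add 12: running sum 47 < 65
add 8: running sum 55 < 65
end 7: [4, 8, 5, 9, 9, 12, 8, 10] sum 65, len 8
end 8: [8, 5, 9, 9, 12, 8, 10, 9] sum 70, len 8
end 9: [8, 5, 9, 9, 12, 8, 10, 9, 2] sum 72, len 9
end 10: [9, 9, 12, 8, 10, 9, 2, 7] sum 66, len 8
Shortest qualifying length: 8.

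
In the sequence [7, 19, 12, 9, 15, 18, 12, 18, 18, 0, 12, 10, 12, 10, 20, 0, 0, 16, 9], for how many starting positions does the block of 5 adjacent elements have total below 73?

[7, 19, 12, 9, 15] → sum 62  < 73 ✓
[19, 12, 9, 15, 18] → sum 73
[12, 9, 15, 18, 12] → sum 66  < 73 ✓
[9, 15, 18, 12, 18] → sum 72  < 73 ✓
[15, 18, 12, 18, 18] → sum 81
[18, 12, 18, 18, 0] → sum 66  < 73 ✓
[12, 18, 18, 0, 12] → sum 60  < 73 ✓
[18, 18, 0, 12, 10] → sum 58  < 73 ✓
[18, 0, 12, 10, 12] → sum 52  < 73 ✓
[0, 12, 10, 12, 10] → sum 44  < 73 ✓
[12, 10, 12, 10, 20] → sum 64  < 73 ✓
[10, 12, 10, 20, 0] → sum 52  < 73 ✓
[12, 10, 20, 0, 0] → sum 42  < 73 ✓
[10, 20, 0, 0, 16] → sum 46  < 73 ✓
[20, 0, 0, 16, 9] → sum 45  < 73 ✓
13 windows satisfy the condition.

13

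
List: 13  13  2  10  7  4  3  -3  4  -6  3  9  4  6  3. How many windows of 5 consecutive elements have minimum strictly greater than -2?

13 13 2 10 7 → min 2  > -2 ✓
13 2 10 7 4 → min 2  > -2 ✓
2 10 7 4 3 → min 2  > -2 ✓
10 7 4 3 -3 → min -3
7 4 3 -3 4 → min -3
4 3 -3 4 -6 → min -6
3 -3 4 -6 3 → min -6
-3 4 -6 3 9 → min -6
4 -6 3 9 4 → min -6
-6 3 9 4 6 → min -6
3 9 4 6 3 → min 3  > -2 ✓
4 windows satisfy the condition.

4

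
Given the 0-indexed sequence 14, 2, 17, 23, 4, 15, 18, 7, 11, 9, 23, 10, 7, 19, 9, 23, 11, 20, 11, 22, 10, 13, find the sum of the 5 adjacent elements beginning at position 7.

Elements at indices 7..11: 7, 11, 9, 23, 10
sum(7, 11, 9, 23, 10) = 60

60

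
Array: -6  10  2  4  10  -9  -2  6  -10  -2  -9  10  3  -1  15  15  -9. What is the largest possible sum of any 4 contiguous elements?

32

-6 10 2 4 → sum 10
10 2 4 10 → sum 26
2 4 10 -9 → sum 7
4 10 -9 -2 → sum 3
10 -9 -2 6 → sum 5
-9 -2 6 -10 → sum -15
-2 6 -10 -2 → sum -8
6 -10 -2 -9 → sum -15
-10 -2 -9 10 → sum -11
-2 -9 10 3 → sum 2
-9 10 3 -1 → sum 3
10 3 -1 15 → sum 27
3 -1 15 15 → sum 32
-1 15 15 -9 → sum 20
Largest of these is 32.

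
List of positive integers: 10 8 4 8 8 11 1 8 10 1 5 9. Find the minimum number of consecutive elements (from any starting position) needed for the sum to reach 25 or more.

add 10: running sum 10 < 25
add 8: running sum 18 < 25
add 4: running sum 22 < 25
end 3: [10, 8, 4, 8] sum 30, len 4
end 4: [8, 4, 8, 8] sum 28, len 4
end 5: [8, 8, 11] sum 27, len 3
end 6: [8, 8, 11, 1] sum 28, len 4
end 7: [8, 11, 1, 8] sum 28, len 4
end 8: [11, 1, 8, 10] sum 30, len 4
end 9: [11, 1, 8, 10, 1] sum 31, len 5
end 10: [1, 8, 10, 1, 5] sum 25, len 5
end 11: [10, 1, 5, 9] sum 25, len 4
Shortest qualifying length: 3.

3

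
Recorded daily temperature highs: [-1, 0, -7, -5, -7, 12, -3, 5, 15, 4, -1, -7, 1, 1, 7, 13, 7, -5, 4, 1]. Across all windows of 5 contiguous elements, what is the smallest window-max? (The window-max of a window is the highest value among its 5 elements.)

Window maxs for each of the 16 positions:
(-1, 0, -7, -5, -7) → max 0
(0, -7, -5, -7, 12) → max 12
(-7, -5, -7, 12, -3) → max 12
(-5, -7, 12, -3, 5) → max 12
(-7, 12, -3, 5, 15) → max 15
(12, -3, 5, 15, 4) → max 15
(-3, 5, 15, 4, -1) → max 15
(5, 15, 4, -1, -7) → max 15
(15, 4, -1, -7, 1) → max 15
(4, -1, -7, 1, 1) → max 4
(-1, -7, 1, 1, 7) → max 7
(-7, 1, 1, 7, 13) → max 13
(1, 1, 7, 13, 7) → max 13
(1, 7, 13, 7, -5) → max 13
(7, 13, 7, -5, 4) → max 13
(13, 7, -5, 4, 1) → max 13
Smallest of these is 0.

0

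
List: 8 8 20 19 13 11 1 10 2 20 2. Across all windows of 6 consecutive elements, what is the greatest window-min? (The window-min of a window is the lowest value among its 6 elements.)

8 8 20 19 13 11 → min 8
8 20 19 13 11 1 → min 1
20 19 13 11 1 10 → min 1
19 13 11 1 10 2 → min 1
13 11 1 10 2 20 → min 1
11 1 10 2 20 2 → min 1
Greatest of these is 8.

8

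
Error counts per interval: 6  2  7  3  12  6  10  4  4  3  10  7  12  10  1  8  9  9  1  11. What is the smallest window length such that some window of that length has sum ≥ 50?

add 6: running sum 6 < 50
add 2: running sum 8 < 50
add 7: running sum 15 < 50
add 3: running sum 18 < 50
add 12: running sum 30 < 50
add 6: running sum 36 < 50
add 10: running sum 46 < 50
end 7: [6, 2, 7, 3, 12, 6, 10, 4] sum 50, len 8
end 8: [6, 2, 7, 3, 12, 6, 10, 4, 4] sum 54, len 9
end 9: [2, 7, 3, 12, 6, 10, 4, 4, 3] sum 51, len 9
end 10: [3, 12, 6, 10, 4, 4, 3, 10] sum 52, len 8
end 11: [12, 6, 10, 4, 4, 3, 10, 7] sum 56, len 8
end 12: [10, 4, 4, 3, 10, 7, 12] sum 50, len 7
end 13: [4, 4, 3, 10, 7, 12, 10] sum 50, len 7
end 14: [4, 4, 3, 10, 7, 12, 10, 1] sum 51, len 8
end 15: [3, 10, 7, 12, 10, 1, 8] sum 51, len 7
end 16: [10, 7, 12, 10, 1, 8, 9] sum 57, len 7
end 17: [7, 12, 10, 1, 8, 9, 9] sum 56, len 7
end 18: [12, 10, 1, 8, 9, 9, 1] sum 50, len 7
end 19: [12, 10, 1, 8, 9, 9, 1, 11] sum 61, len 8
Shortest qualifying length: 7.

7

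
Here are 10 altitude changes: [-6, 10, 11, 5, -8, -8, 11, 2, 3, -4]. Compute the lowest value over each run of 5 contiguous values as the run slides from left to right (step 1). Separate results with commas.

-8, -8, -8, -8, -8, -8

Sliding a size-5 window across the 10 values:
[-6, 10, 11, 5, -8] → min -8
[10, 11, 5, -8, -8] → min -8
[11, 5, -8, -8, 11] → min -8
[5, -8, -8, 11, 2] → min -8
[-8, -8, 11, 2, 3] → min -8
[-8, 11, 2, 3, -4] → min -8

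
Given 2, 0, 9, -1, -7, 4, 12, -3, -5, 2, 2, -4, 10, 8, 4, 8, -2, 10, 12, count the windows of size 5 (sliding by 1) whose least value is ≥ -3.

3

(2, 0, 9, -1, -7) → min -7
(0, 9, -1, -7, 4) → min -7
(9, -1, -7, 4, 12) → min -7
(-1, -7, 4, 12, -3) → min -7
(-7, 4, 12, -3, -5) → min -7
(4, 12, -3, -5, 2) → min -5
(12, -3, -5, 2, 2) → min -5
(-3, -5, 2, 2, -4) → min -5
(-5, 2, 2, -4, 10) → min -5
(2, 2, -4, 10, 8) → min -4
(2, -4, 10, 8, 4) → min -4
(-4, 10, 8, 4, 8) → min -4
(10, 8, 4, 8, -2) → min -2  ≥ -3 ✓
(8, 4, 8, -2, 10) → min -2  ≥ -3 ✓
(4, 8, -2, 10, 12) → min -2  ≥ -3 ✓
3 windows satisfy the condition.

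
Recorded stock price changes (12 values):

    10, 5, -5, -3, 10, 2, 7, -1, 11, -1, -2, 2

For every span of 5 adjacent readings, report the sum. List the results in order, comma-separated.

17, 9, 11, 15, 29, 18, 14, 9

[10, 5, -5, -3, 10] → sum 17
[5, -5, -3, 10, 2] → sum 9
[-5, -3, 10, 2, 7] → sum 11
[-3, 10, 2, 7, -1] → sum 15
[10, 2, 7, -1, 11] → sum 29
[2, 7, -1, 11, -1] → sum 18
[7, -1, 11, -1, -2] → sum 14
[-1, 11, -1, -2, 2] → sum 9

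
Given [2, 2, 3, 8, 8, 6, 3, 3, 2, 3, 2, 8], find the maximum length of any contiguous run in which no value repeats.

3

add 2: [2] len 1
add 2 (repeat 2, move left end past it): [2] len 1
add 3: [2, 3] len 2
add 8: [2, 3, 8] len 3
add 8 (repeat 8, move left end past it): [8] len 1
add 6: [8, 6] len 2
add 3: [8, 6, 3] len 3
add 3 (repeat 3, move left end past it): [3] len 1
add 2: [3, 2] len 2
add 3 (repeat 3, move left end past it): [2, 3] len 2
add 2 (repeat 2, move left end past it): [3, 2] len 2
add 8: [3, 2, 8] len 3
Longest all-distinct length: 3.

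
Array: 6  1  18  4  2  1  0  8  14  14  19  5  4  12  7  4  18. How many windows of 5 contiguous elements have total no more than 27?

[6, 1, 18, 4, 2] → sum 31
[1, 18, 4, 2, 1] → sum 26  ≤ 27 ✓
[18, 4, 2, 1, 0] → sum 25  ≤ 27 ✓
[4, 2, 1, 0, 8] → sum 15  ≤ 27 ✓
[2, 1, 0, 8, 14] → sum 25  ≤ 27 ✓
[1, 0, 8, 14, 14] → sum 37
[0, 8, 14, 14, 19] → sum 55
[8, 14, 14, 19, 5] → sum 60
[14, 14, 19, 5, 4] → sum 56
[14, 19, 5, 4, 12] → sum 54
[19, 5, 4, 12, 7] → sum 47
[5, 4, 12, 7, 4] → sum 32
[4, 12, 7, 4, 18] → sum 45
4 windows satisfy the condition.

4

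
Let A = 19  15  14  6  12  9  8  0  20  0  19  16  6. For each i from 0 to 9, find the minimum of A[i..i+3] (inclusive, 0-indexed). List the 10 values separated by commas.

(19, 15, 14, 6) → min 6
(15, 14, 6, 12) → min 6
(14, 6, 12, 9) → min 6
(6, 12, 9, 8) → min 6
(12, 9, 8, 0) → min 0
(9, 8, 0, 20) → min 0
(8, 0, 20, 0) → min 0
(0, 20, 0, 19) → min 0
(20, 0, 19, 16) → min 0
(0, 19, 16, 6) → min 0

6, 6, 6, 6, 0, 0, 0, 0, 0, 0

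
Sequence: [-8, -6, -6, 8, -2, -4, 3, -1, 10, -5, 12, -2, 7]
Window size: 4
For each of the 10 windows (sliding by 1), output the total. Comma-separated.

-12, -6, -4, 5, -4, 8, 7, 16, 15, 12

Sliding a size-4 window across the 13 values:
-8 -6 -6 8 → sum -12
-6 -6 8 -2 → sum -6
-6 8 -2 -4 → sum -4
8 -2 -4 3 → sum 5
-2 -4 3 -1 → sum -4
-4 3 -1 10 → sum 8
3 -1 10 -5 → sum 7
-1 10 -5 12 → sum 16
10 -5 12 -2 → sum 15
-5 12 -2 7 → sum 12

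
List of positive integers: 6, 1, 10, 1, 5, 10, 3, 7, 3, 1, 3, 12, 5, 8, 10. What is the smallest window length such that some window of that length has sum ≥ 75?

13

add 6: running sum 6 < 75
add 1: running sum 7 < 75
add 10: running sum 17 < 75
add 1: running sum 18 < 75
add 5: running sum 23 < 75
add 10: running sum 33 < 75
add 3: running sum 36 < 75
add 7: running sum 43 < 75
add 3: running sum 46 < 75
add 1: running sum 47 < 75
add 3: running sum 50 < 75
add 12: running sum 62 < 75
add 5: running sum 67 < 75
end 13: [6, 1, 10, 1, 5, 10, 3, 7, 3, 1, 3, 12, 5, 8] sum 75, len 14
end 14: [10, 1, 5, 10, 3, 7, 3, 1, 3, 12, 5, 8, 10] sum 78, len 13
Shortest qualifying length: 13.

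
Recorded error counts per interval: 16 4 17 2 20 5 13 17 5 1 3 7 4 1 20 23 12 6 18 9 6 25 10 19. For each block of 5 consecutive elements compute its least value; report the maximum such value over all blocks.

(16, 4, 17, 2, 20) → min 2
(4, 17, 2, 20, 5) → min 2
(17, 2, 20, 5, 13) → min 2
(2, 20, 5, 13, 17) → min 2
(20, 5, 13, 17, 5) → min 5
(5, 13, 17, 5, 1) → min 1
(13, 17, 5, 1, 3) → min 1
(17, 5, 1, 3, 7) → min 1
(5, 1, 3, 7, 4) → min 1
(1, 3, 7, 4, 1) → min 1
(3, 7, 4, 1, 20) → min 1
(7, 4, 1, 20, 23) → min 1
(4, 1, 20, 23, 12) → min 1
(1, 20, 23, 12, 6) → min 1
(20, 23, 12, 6, 18) → min 6
(23, 12, 6, 18, 9) → min 6
(12, 6, 18, 9, 6) → min 6
(6, 18, 9, 6, 25) → min 6
(18, 9, 6, 25, 10) → min 6
(9, 6, 25, 10, 19) → min 6
Maximum of these is 6.

6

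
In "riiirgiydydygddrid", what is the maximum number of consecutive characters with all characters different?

5

[r] len 1
[r, i] len 2
[i] len 1
[i] len 1
[i, r] len 2
[i, r, g] len 3
[r, g, i] len 3
[r, g, i, y] len 4
[r, g, i, y, d] len 5
[d, y] len 2
[y, d] len 2
[d, y] len 2
[d, y, g] len 3
[y, g, d] len 3
[d] len 1
[d, r] len 2
[d, r, i] len 3
[r, i, d] len 3
Longest all-distinct length: 5.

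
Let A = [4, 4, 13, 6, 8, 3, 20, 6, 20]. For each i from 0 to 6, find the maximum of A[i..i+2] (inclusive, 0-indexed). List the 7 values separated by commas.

4 4 13 → max 13
4 13 6 → max 13
13 6 8 → max 13
6 8 3 → max 8
8 3 20 → max 20
3 20 6 → max 20
20 6 20 → max 20

13, 13, 13, 8, 20, 20, 20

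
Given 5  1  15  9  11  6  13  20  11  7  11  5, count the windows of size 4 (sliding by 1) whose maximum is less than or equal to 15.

5 1 15 9 → max 15  ≤ 15 ✓
1 15 9 11 → max 15  ≤ 15 ✓
15 9 11 6 → max 15  ≤ 15 ✓
9 11 6 13 → max 13  ≤ 15 ✓
11 6 13 20 → max 20
6 13 20 11 → max 20
13 20 11 7 → max 20
20 11 7 11 → max 20
11 7 11 5 → max 11  ≤ 15 ✓
5 windows satisfy the condition.

5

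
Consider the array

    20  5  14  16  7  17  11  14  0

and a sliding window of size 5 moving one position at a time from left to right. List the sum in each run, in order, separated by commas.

Sliding a size-5 window across the 9 values:
(20, 5, 14, 16, 7) → sum 62
(5, 14, 16, 7, 17) → sum 59
(14, 16, 7, 17, 11) → sum 65
(16, 7, 17, 11, 14) → sum 65
(7, 17, 11, 14, 0) → sum 49

62, 59, 65, 65, 49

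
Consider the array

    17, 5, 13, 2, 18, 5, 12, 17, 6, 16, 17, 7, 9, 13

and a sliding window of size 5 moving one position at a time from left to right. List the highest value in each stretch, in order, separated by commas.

18, 18, 18, 18, 18, 17, 17, 17, 17, 17

17 5 13 2 18 → max 18
5 13 2 18 5 → max 18
13 2 18 5 12 → max 18
2 18 5 12 17 → max 18
18 5 12 17 6 → max 18
5 12 17 6 16 → max 17
12 17 6 16 17 → max 17
17 6 16 17 7 → max 17
6 16 17 7 9 → max 17
16 17 7 9 13 → max 17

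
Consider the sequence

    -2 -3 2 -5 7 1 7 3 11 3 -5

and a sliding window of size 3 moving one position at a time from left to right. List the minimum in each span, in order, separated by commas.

-3, -5, -5, -5, 1, 1, 3, 3, -5

(-2, -3, 2) → min -3
(-3, 2, -5) → min -5
(2, -5, 7) → min -5
(-5, 7, 1) → min -5
(7, 1, 7) → min 1
(1, 7, 3) → min 1
(7, 3, 11) → min 3
(3, 11, 3) → min 3
(11, 3, -5) → min -5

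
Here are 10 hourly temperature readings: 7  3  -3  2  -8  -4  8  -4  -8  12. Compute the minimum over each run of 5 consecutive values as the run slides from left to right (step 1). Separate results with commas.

Sliding a size-5 window across the 10 values:
(7, 3, -3, 2, -8) → min -8
(3, -3, 2, -8, -4) → min -8
(-3, 2, -8, -4, 8) → min -8
(2, -8, -4, 8, -4) → min -8
(-8, -4, 8, -4, -8) → min -8
(-4, 8, -4, -8, 12) → min -8

-8, -8, -8, -8, -8, -8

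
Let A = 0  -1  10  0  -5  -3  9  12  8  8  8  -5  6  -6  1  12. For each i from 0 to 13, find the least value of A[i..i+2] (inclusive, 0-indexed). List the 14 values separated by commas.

(0, -1, 10) → min -1
(-1, 10, 0) → min -1
(10, 0, -5) → min -5
(0, -5, -3) → min -5
(-5, -3, 9) → min -5
(-3, 9, 12) → min -3
(9, 12, 8) → min 8
(12, 8, 8) → min 8
(8, 8, 8) → min 8
(8, 8, -5) → min -5
(8, -5, 6) → min -5
(-5, 6, -6) → min -6
(6, -6, 1) → min -6
(-6, 1, 12) → min -6

-1, -1, -5, -5, -5, -3, 8, 8, 8, -5, -5, -6, -6, -6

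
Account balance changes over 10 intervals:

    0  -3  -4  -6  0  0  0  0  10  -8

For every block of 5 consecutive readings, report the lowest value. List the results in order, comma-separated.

-6, -6, -6, -6, 0, -8

(0, -3, -4, -6, 0) → min -6
(-3, -4, -6, 0, 0) → min -6
(-4, -6, 0, 0, 0) → min -6
(-6, 0, 0, 0, 0) → min -6
(0, 0, 0, 0, 10) → min 0
(0, 0, 0, 10, -8) → min -8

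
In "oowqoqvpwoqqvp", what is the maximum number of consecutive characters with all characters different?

add o: [o] len 1
add o (repeat o, move left end past it): [o] len 1
add w: [o, w] len 2
add q: [o, w, q] len 3
add o (repeat o, move left end past it): [w, q, o] len 3
add q (repeat q, move left end past it): [o, q] len 2
add v: [o, q, v] len 3
add p: [o, q, v, p] len 4
add w: [o, q, v, p, w] len 5
add o (repeat o, move left end past it): [q, v, p, w, o] len 5
add q (repeat q, move left end past it): [v, p, w, o, q] len 5
add q (repeat q, move left end past it): [q] len 1
add v: [q, v] len 2
add p: [q, v, p] len 3
Longest all-distinct length: 5.

5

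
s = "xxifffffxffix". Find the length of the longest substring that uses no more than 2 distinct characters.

[x] 1 distinct, len 1
[x, x] 1 distinct, len 2
[x, x, i] 2 distinct, len 3
[i, f] 2 distinct, len 2
[i, f, f] 2 distinct, len 3
[i, f, f, f] 2 distinct, len 4
[i, f, f, f, f] 2 distinct, len 5
[i, f, f, f, f, f] 2 distinct, len 6
[f, f, f, f, f, x] 2 distinct, len 6
[f, f, f, f, f, x, f] 2 distinct, len 7
[f, f, f, f, f, x, f, f] 2 distinct, len 8
[f, f, i] 2 distinct, len 3
[i, x] 2 distinct, len 2
Longest length with ≤2 distinct: 8.

8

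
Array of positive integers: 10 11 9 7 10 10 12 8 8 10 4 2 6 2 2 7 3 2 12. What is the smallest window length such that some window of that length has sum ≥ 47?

5

add 10: running sum 10 < 47
add 11: running sum 21 < 47
add 9: running sum 30 < 47
add 7: running sum 37 < 47
add 10: shortest ending here [10, 11, 9, 7, 10] sum 47, len 5
add 10: shortest ending here [11, 9, 7, 10, 10] sum 47, len 5
add 12: shortest ending here [9, 7, 10, 10, 12] sum 48, len 5
add 8: shortest ending here [7, 10, 10, 12, 8] sum 47, len 5
add 8: shortest ending here [10, 10, 12, 8, 8] sum 48, len 5
add 10: shortest ending here [10, 12, 8, 8, 10] sum 48, len 5
add 4: shortest ending here [10, 12, 8, 8, 10, 4] sum 52, len 6
add 2: shortest ending here [10, 12, 8, 8, 10, 4, 2] sum 54, len 7
add 6: shortest ending here [12, 8, 8, 10, 4, 2, 6] sum 50, len 7
add 2: shortest ending here [12, 8, 8, 10, 4, 2, 6, 2] sum 52, len 8
add 2: shortest ending here [12, 8, 8, 10, 4, 2, 6, 2, 2] sum 54, len 9
add 7: shortest ending here [8, 8, 10, 4, 2, 6, 2, 2, 7] sum 49, len 9
add 3: shortest ending here [8, 8, 10, 4, 2, 6, 2, 2, 7, 3] sum 52, len 10
add 2: shortest ending here [8, 8, 10, 4, 2, 6, 2, 2, 7, 3, 2] sum 54, len 11
add 12: shortest ending here [10, 4, 2, 6, 2, 2, 7, 3, 2, 12] sum 50, len 10
Shortest qualifying length: 5.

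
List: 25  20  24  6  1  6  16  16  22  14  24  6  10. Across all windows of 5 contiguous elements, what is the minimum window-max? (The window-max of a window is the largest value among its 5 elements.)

16

25 20 24 6 1 → max 25
20 24 6 1 6 → max 24
24 6 1 6 16 → max 24
6 1 6 16 16 → max 16
1 6 16 16 22 → max 22
6 16 16 22 14 → max 22
16 16 22 14 24 → max 24
16 22 14 24 6 → max 24
22 14 24 6 10 → max 24
Minimum of these is 16.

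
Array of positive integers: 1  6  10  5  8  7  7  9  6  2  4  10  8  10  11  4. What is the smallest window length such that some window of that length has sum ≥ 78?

11

add 1: running sum 1 < 78
add 6: running sum 7 < 78
add 10: running sum 17 < 78
add 5: running sum 22 < 78
add 8: running sum 30 < 78
add 7: running sum 37 < 78
add 7: running sum 44 < 78
add 9: running sum 53 < 78
add 6: running sum 59 < 78
add 2: running sum 61 < 78
add 4: running sum 65 < 78
add 10: running sum 75 < 78
end 12: [6, 10, 5, 8, 7, 7, 9, 6, 2, 4, 10, 8] sum 82, len 12
end 13: [10, 5, 8, 7, 7, 9, 6, 2, 4, 10, 8, 10] sum 86, len 12
end 14: [8, 7, 7, 9, 6, 2, 4, 10, 8, 10, 11] sum 82, len 11
end 15: [7, 7, 9, 6, 2, 4, 10, 8, 10, 11, 4] sum 78, len 11
Shortest qualifying length: 11.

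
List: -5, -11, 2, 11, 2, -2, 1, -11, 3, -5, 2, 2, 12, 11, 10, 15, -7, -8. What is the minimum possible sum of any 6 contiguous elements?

-12

Each size-6 window and its sum:
(-5, -11, 2, 11, 2, -2) → sum -3
(-11, 2, 11, 2, -2, 1) → sum 3
(2, 11, 2, -2, 1, -11) → sum 3
(11, 2, -2, 1, -11, 3) → sum 4
(2, -2, 1, -11, 3, -5) → sum -12
(-2, 1, -11, 3, -5, 2) → sum -12
(1, -11, 3, -5, 2, 2) → sum -8
(-11, 3, -5, 2, 2, 12) → sum 3
(3, -5, 2, 2, 12, 11) → sum 25
(-5, 2, 2, 12, 11, 10) → sum 32
(2, 2, 12, 11, 10, 15) → sum 52
(2, 12, 11, 10, 15, -7) → sum 43
(12, 11, 10, 15, -7, -8) → sum 33
Minimum of these is -12.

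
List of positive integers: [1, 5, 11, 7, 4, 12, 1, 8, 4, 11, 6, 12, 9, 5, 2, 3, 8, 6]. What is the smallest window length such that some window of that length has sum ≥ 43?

Extend right; whenever the sum reaches 43, record the length and shrink from the left:
add 1: running sum 1 < 43
add 5: running sum 6 < 43
add 11: running sum 17 < 43
add 7: running sum 24 < 43
add 4: running sum 28 < 43
add 12: running sum 40 < 43
add 1: running sum 41 < 43
add 8: shortest ending here [11, 7, 4, 12, 1, 8] sum 43, len 6
add 4: shortest ending here [11, 7, 4, 12, 1, 8, 4] sum 47, len 7
add 11: shortest ending here [7, 4, 12, 1, 8, 4, 11] sum 47, len 7
add 6: shortest ending here [4, 12, 1, 8, 4, 11, 6] sum 46, len 7
add 12: shortest ending here [12, 1, 8, 4, 11, 6, 12] sum 54, len 7
add 9: shortest ending here [8, 4, 11, 6, 12, 9] sum 50, len 6
add 5: shortest ending here [11, 6, 12, 9, 5] sum 43, len 5
add 2: shortest ending here [11, 6, 12, 9, 5, 2] sum 45, len 6
add 3: shortest ending here [11, 6, 12, 9, 5, 2, 3] sum 48, len 7
add 8: shortest ending here [6, 12, 9, 5, 2, 3, 8] sum 45, len 7
add 6: shortest ending here [12, 9, 5, 2, 3, 8, 6] sum 45, len 7
Shortest qualifying length: 5.

5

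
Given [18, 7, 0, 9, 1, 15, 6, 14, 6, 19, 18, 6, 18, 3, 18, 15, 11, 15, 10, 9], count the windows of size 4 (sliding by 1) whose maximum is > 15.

10

(18, 7, 0, 9) → max 18  > 15 ✓
(7, 0, 9, 1) → max 9
(0, 9, 1, 15) → max 15
(9, 1, 15, 6) → max 15
(1, 15, 6, 14) → max 15
(15, 6, 14, 6) → max 15
(6, 14, 6, 19) → max 19  > 15 ✓
(14, 6, 19, 18) → max 19  > 15 ✓
(6, 19, 18, 6) → max 19  > 15 ✓
(19, 18, 6, 18) → max 19  > 15 ✓
(18, 6, 18, 3) → max 18  > 15 ✓
(6, 18, 3, 18) → max 18  > 15 ✓
(18, 3, 18, 15) → max 18  > 15 ✓
(3, 18, 15, 11) → max 18  > 15 ✓
(18, 15, 11, 15) → max 18  > 15 ✓
(15, 11, 15, 10) → max 15
(11, 15, 10, 9) → max 15
10 windows satisfy the condition.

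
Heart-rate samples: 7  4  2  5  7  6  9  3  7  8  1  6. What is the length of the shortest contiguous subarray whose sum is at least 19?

add 7: running sum 7 < 19
add 4: running sum 11 < 19
add 2: running sum 13 < 19
add 5: running sum 18 < 19
add 7: shortest ending here [7, 4, 2, 5, 7] sum 25, len 5
add 6: shortest ending here [2, 5, 7, 6] sum 20, len 4
add 9: shortest ending here [7, 6, 9] sum 22, len 3
add 3: shortest ending here [7, 6, 9, 3] sum 25, len 4
add 7: shortest ending here [9, 3, 7] sum 19, len 3
add 8: shortest ending here [9, 3, 7, 8] sum 27, len 4
add 1: shortest ending here [3, 7, 8, 1] sum 19, len 4
add 6: shortest ending here [7, 8, 1, 6] sum 22, len 4
Shortest qualifying length: 3.

3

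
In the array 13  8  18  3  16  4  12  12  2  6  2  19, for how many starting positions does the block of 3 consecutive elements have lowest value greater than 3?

[13, 8, 18] → min 8  > 3 ✓
[8, 18, 3] → min 3
[18, 3, 16] → min 3
[3, 16, 4] → min 3
[16, 4, 12] → min 4  > 3 ✓
[4, 12, 12] → min 4  > 3 ✓
[12, 12, 2] → min 2
[12, 2, 6] → min 2
[2, 6, 2] → min 2
[6, 2, 19] → min 2
3 windows satisfy the condition.

3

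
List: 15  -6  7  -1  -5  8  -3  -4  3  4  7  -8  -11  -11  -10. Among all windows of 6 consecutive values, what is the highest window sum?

18

(15, -6, 7, -1, -5, 8) → sum 18
(-6, 7, -1, -5, 8, -3) → sum 0
(7, -1, -5, 8, -3, -4) → sum 2
(-1, -5, 8, -3, -4, 3) → sum -2
(-5, 8, -3, -4, 3, 4) → sum 3
(8, -3, -4, 3, 4, 7) → sum 15
(-3, -4, 3, 4, 7, -8) → sum -1
(-4, 3, 4, 7, -8, -11) → sum -9
(3, 4, 7, -8, -11, -11) → sum -16
(4, 7, -8, -11, -11, -10) → sum -29
Highest of these is 18.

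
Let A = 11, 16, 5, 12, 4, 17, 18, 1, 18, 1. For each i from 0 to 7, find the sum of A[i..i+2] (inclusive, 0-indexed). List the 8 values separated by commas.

11 16 5 → sum 32
16 5 12 → sum 33
5 12 4 → sum 21
12 4 17 → sum 33
4 17 18 → sum 39
17 18 1 → sum 36
18 1 18 → sum 37
1 18 1 → sum 20

32, 33, 21, 33, 39, 36, 37, 20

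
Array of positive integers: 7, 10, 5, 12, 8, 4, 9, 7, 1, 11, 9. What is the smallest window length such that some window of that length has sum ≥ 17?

2

add 7: running sum 7 < 17
end 1: [7, 10] sum 17, len 2
end 2: [7, 10, 5] sum 22, len 3
end 3: [5, 12] sum 17, len 2
end 4: [12, 8] sum 20, len 2
end 5: [12, 8, 4] sum 24, len 3
end 6: [8, 4, 9] sum 21, len 3
end 7: [4, 9, 7] sum 20, len 3
end 8: [9, 7, 1] sum 17, len 3
end 9: [7, 1, 11] sum 19, len 3
end 10: [11, 9] sum 20, len 2
Shortest qualifying length: 2.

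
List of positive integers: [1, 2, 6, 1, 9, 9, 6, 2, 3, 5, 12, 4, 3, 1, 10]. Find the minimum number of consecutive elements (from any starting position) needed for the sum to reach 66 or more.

13

add 1: running sum 1 < 66
add 2: running sum 3 < 66
add 6: running sum 9 < 66
add 1: running sum 10 < 66
add 9: running sum 19 < 66
add 9: running sum 28 < 66
add 6: running sum 34 < 66
add 2: running sum 36 < 66
add 3: running sum 39 < 66
add 5: running sum 44 < 66
add 12: running sum 56 < 66
add 4: running sum 60 < 66
add 3: running sum 63 < 66
add 1: running sum 64 < 66
end 14: [6, 1, 9, 9, 6, 2, 3, 5, 12, 4, 3, 1, 10] sum 71, len 13
Shortest qualifying length: 13.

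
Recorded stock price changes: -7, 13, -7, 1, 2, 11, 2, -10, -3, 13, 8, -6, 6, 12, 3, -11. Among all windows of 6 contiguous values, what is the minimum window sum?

-1

[-7, 13, -7, 1, 2, 11] → sum 13
[13, -7, 1, 2, 11, 2] → sum 22
[-7, 1, 2, 11, 2, -10] → sum -1
[1, 2, 11, 2, -10, -3] → sum 3
[2, 11, 2, -10, -3, 13] → sum 15
[11, 2, -10, -3, 13, 8] → sum 21
[2, -10, -3, 13, 8, -6] → sum 4
[-10, -3, 13, 8, -6, 6] → sum 8
[-3, 13, 8, -6, 6, 12] → sum 30
[13, 8, -6, 6, 12, 3] → sum 36
[8, -6, 6, 12, 3, -11] → sum 12
Minimum of these is -1.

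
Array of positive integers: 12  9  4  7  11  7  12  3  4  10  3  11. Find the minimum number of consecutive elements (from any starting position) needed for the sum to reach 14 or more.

2

add 12: running sum 12 < 14
end 1: [12, 9] sum 21, len 2
end 2: [12, 9, 4] sum 25, len 3
end 3: [9, 4, 7] sum 20, len 3
end 4: [7, 11] sum 18, len 2
end 5: [11, 7] sum 18, len 2
end 6: [7, 12] sum 19, len 2
end 7: [12, 3] sum 15, len 2
end 8: [12, 3, 4] sum 19, len 3
end 9: [4, 10] sum 14, len 2
end 10: [4, 10, 3] sum 17, len 3
end 11: [3, 11] sum 14, len 2
Shortest qualifying length: 2.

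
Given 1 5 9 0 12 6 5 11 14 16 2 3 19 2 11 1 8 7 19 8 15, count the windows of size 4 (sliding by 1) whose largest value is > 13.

11

(1, 5, 9, 0) → max 9
(5, 9, 0, 12) → max 12
(9, 0, 12, 6) → max 12
(0, 12, 6, 5) → max 12
(12, 6, 5, 11) → max 12
(6, 5, 11, 14) → max 14  > 13 ✓
(5, 11, 14, 16) → max 16  > 13 ✓
(11, 14, 16, 2) → max 16  > 13 ✓
(14, 16, 2, 3) → max 16  > 13 ✓
(16, 2, 3, 19) → max 19  > 13 ✓
(2, 3, 19, 2) → max 19  > 13 ✓
(3, 19, 2, 11) → max 19  > 13 ✓
(19, 2, 11, 1) → max 19  > 13 ✓
(2, 11, 1, 8) → max 11
(11, 1, 8, 7) → max 11
(1, 8, 7, 19) → max 19  > 13 ✓
(8, 7, 19, 8) → max 19  > 13 ✓
(7, 19, 8, 15) → max 19  > 13 ✓
11 windows satisfy the condition.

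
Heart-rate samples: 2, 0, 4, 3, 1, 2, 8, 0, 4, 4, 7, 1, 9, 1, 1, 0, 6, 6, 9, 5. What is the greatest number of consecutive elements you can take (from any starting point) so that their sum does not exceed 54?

Extend to the right; shrink from the left whenever the sum exceeds 54:
→ 2: sum 2, len 1
→ 0: sum 2, len 2
→ 4: sum 6, len 3
→ 3: sum 9, len 4
→ 1: sum 10, len 5
→ 2: sum 12, len 6
→ 8: sum 20, len 7
→ 0: sum 20, len 8
→ 4: sum 24, len 9
→ 4: sum 28, len 10
→ 7: sum 35, len 11
→ 1: sum 36, len 12
→ 9: sum 45, len 13
→ 1: sum 46, len 14
→ 1: sum 47, len 15
→ 0: sum 47, len 16
→ 6: sum 53, len 17
→ 6 (dropped 2, 0, 4): sum 53, len 15
→ 9 (dropped 3, 1, 2, 8): sum 48, len 12
→ 5: sum 53, len 13
Longest length seen: 17.

17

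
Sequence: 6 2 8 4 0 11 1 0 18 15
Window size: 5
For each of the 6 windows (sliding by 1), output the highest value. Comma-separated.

6 2 8 4 0 → max 8
2 8 4 0 11 → max 11
8 4 0 11 1 → max 11
4 0 11 1 0 → max 11
0 11 1 0 18 → max 18
11 1 0 18 15 → max 18

8, 11, 11, 11, 18, 18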